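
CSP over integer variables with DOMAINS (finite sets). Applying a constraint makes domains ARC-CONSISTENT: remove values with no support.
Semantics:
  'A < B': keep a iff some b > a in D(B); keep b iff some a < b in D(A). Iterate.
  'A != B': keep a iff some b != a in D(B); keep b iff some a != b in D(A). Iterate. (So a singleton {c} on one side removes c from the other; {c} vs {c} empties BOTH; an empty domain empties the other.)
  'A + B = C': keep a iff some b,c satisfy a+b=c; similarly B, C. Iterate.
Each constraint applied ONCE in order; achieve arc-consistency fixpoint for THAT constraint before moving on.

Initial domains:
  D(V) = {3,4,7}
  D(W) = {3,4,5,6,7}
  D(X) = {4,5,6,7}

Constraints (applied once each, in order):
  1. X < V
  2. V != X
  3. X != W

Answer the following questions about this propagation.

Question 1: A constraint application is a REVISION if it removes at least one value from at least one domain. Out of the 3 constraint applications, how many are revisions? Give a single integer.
Constraint 1 (X < V) on D(X)={4,5,6,7} D(V)={3,4,7}: X {4,5,6,7}->{4,5,6}; V {3,4,7}->{7} => REVISION
Constraint 2 (V != X) on D(V)={7} D(X)={4,5,6}: no change => not a revision
Constraint 3 (X != W) on D(X)={4,5,6} D(W)={3,4,5,6,7}: no change => not a revision
Total revisions = 1

Answer: 1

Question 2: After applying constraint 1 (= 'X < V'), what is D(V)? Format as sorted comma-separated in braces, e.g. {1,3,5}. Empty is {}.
Answer: {7}

Derivation:
Constraint 1 (X < V) on D(X)={4,5,6,7} D(V)={3,4,7}: X {4,5,6,7}->{4,5,6}; V {3,4,7}->{7}
So after constraint 1: D(V) = {7}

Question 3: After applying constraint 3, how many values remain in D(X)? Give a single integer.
Answer: 3

Derivation:
Constraint 1 (X < V) on D(X)={4,5,6,7} D(V)={3,4,7}: X {4,5,6,7}->{4,5,6}; V {3,4,7}->{7}
Constraint 2 (V != X) on D(V)={7} D(X)={4,5,6}: no change
Constraint 3 (X != W) on D(X)={4,5,6} D(W)={3,4,5,6,7}: no change
So after constraint 3: D(X)={4,5,6}, size = 3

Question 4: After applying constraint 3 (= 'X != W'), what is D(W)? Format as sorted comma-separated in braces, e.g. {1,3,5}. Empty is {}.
Answer: {3,4,5,6,7}

Derivation:
Constraint 1 (X < V) on D(X)={4,5,6,7} D(V)={3,4,7}: X {4,5,6,7}->{4,5,6}; V {3,4,7}->{7}
Constraint 2 (V != X) on D(V)={7} D(X)={4,5,6}: no change
Constraint 3 (X != W) on D(X)={4,5,6} D(W)={3,4,5,6,7}: no change
So after constraint 3: D(W) = {3,4,5,6,7}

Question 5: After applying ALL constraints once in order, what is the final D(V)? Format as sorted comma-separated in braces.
Constraint 1 (X < V) on D(X)={4,5,6,7} D(V)={3,4,7}: X {4,5,6,7}->{4,5,6}; V {3,4,7}->{7}
Constraint 2 (V != X) on D(V)={7} D(X)={4,5,6}: no change
Constraint 3 (X != W) on D(X)={4,5,6} D(W)={3,4,5,6,7}: no change
So after all 3 constraints: D(V) = {7}

Answer: {7}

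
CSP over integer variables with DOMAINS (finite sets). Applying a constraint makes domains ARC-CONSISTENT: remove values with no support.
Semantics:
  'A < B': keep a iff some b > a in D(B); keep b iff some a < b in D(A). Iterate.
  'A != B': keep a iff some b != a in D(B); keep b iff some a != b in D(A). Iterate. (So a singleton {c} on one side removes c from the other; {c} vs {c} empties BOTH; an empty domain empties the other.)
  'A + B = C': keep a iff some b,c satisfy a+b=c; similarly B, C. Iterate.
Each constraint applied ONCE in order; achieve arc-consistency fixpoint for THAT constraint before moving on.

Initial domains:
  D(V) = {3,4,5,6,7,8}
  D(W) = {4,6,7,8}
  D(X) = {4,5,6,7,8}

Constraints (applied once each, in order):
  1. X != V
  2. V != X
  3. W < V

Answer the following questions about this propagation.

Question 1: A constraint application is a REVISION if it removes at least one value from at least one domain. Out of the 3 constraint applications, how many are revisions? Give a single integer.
Answer: 1

Derivation:
Constraint 1 (X != V) on D(X)={4,5,6,7,8} D(V)={3,4,5,6,7,8}: no change => not a revision
Constraint 2 (V != X) on D(V)={3,4,5,6,7,8} D(X)={4,5,6,7,8}: no change => not a revision
Constraint 3 (W < V) on D(W)={4,6,7,8} D(V)={3,4,5,6,7,8}: W {4,6,7,8}->{4,6,7}; V {3,4,5,6,7,8}->{5,6,7,8} => REVISION
Total revisions = 1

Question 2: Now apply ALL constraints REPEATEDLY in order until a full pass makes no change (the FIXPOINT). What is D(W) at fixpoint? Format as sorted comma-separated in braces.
Answer: {4,6,7}

Derivation:
pass 0 (initial): D(W)={4,6,7,8}
pass 1: V {3,4,5,6,7,8}->{5,6,7,8}; W {4,6,7,8}->{4,6,7}
pass 2: no change
Fixpoint after 2 passes: D(W) = {4,6,7}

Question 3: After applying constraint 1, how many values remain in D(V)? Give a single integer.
Answer: 6

Derivation:
Constraint 1 (X != V) on D(X)={4,5,6,7,8} D(V)={3,4,5,6,7,8}: no change
So after constraint 1: D(V)={3,4,5,6,7,8}, size = 6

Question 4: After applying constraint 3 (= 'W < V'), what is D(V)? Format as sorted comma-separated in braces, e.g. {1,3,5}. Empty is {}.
Constraint 1 (X != V) on D(X)={4,5,6,7,8} D(V)={3,4,5,6,7,8}: no change
Constraint 2 (V != X) on D(V)={3,4,5,6,7,8} D(X)={4,5,6,7,8}: no change
Constraint 3 (W < V) on D(W)={4,6,7,8} D(V)={3,4,5,6,7,8}: W {4,6,7,8}->{4,6,7}; V {3,4,5,6,7,8}->{5,6,7,8}
So after constraint 3: D(V) = {5,6,7,8}

Answer: {5,6,7,8}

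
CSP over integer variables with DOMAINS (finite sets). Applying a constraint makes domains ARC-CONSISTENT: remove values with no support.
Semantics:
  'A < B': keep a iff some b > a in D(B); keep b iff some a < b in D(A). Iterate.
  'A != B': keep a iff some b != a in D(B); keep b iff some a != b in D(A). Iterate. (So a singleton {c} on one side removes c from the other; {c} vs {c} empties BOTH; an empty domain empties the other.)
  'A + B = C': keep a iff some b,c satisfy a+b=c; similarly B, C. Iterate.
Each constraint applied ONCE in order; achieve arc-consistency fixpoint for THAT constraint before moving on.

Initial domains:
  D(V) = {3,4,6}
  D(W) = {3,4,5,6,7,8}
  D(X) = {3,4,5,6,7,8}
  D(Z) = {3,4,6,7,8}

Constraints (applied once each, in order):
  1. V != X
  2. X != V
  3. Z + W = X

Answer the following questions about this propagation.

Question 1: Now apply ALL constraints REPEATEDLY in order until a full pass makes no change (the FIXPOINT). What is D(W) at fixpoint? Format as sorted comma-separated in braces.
pass 0 (initial): D(W)={3,4,5,6,7,8}
pass 1: W {3,4,5,6,7,8}->{3,4,5}; X {3,4,5,6,7,8}->{6,7,8}; Z {3,4,6,7,8}->{3,4}
pass 2: no change
Fixpoint after 2 passes: D(W) = {3,4,5}

Answer: {3,4,5}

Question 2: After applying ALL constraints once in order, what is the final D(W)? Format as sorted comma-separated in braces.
Constraint 1 (V != X) on D(V)={3,4,6} D(X)={3,4,5,6,7,8}: no change
Constraint 2 (X != V) on D(X)={3,4,5,6,7,8} D(V)={3,4,6}: no change
Constraint 3 (Z + W = X) on D(Z)={3,4,6,7,8} D(W)={3,4,5,6,7,8} D(X)={3,4,5,6,7,8}: Z {3,4,6,7,8}->{3,4}; W {3,4,5,6,7,8}->{3,4,5}; X {3,4,5,6,7,8}->{6,7,8}
So after all 3 constraints: D(W) = {3,4,5}

Answer: {3,4,5}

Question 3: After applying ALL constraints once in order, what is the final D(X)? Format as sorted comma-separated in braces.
Answer: {6,7,8}

Derivation:
Constraint 1 (V != X) on D(V)={3,4,6} D(X)={3,4,5,6,7,8}: no change
Constraint 2 (X != V) on D(X)={3,4,5,6,7,8} D(V)={3,4,6}: no change
Constraint 3 (Z + W = X) on D(Z)={3,4,6,7,8} D(W)={3,4,5,6,7,8} D(X)={3,4,5,6,7,8}: Z {3,4,6,7,8}->{3,4}; W {3,4,5,6,7,8}->{3,4,5}; X {3,4,5,6,7,8}->{6,7,8}
So after all 3 constraints: D(X) = {6,7,8}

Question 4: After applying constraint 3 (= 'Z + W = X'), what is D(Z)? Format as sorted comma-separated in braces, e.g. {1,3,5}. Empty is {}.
Constraint 1 (V != X) on D(V)={3,4,6} D(X)={3,4,5,6,7,8}: no change
Constraint 2 (X != V) on D(X)={3,4,5,6,7,8} D(V)={3,4,6}: no change
Constraint 3 (Z + W = X) on D(Z)={3,4,6,7,8} D(W)={3,4,5,6,7,8} D(X)={3,4,5,6,7,8}: Z {3,4,6,7,8}->{3,4}; W {3,4,5,6,7,8}->{3,4,5}; X {3,4,5,6,7,8}->{6,7,8}
So after constraint 3: D(Z) = {3,4}

Answer: {3,4}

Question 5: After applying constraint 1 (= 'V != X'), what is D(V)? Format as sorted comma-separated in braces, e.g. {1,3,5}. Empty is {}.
Answer: {3,4,6}

Derivation:
Constraint 1 (V != X) on D(V)={3,4,6} D(X)={3,4,5,6,7,8}: no change
So after constraint 1: D(V) = {3,4,6}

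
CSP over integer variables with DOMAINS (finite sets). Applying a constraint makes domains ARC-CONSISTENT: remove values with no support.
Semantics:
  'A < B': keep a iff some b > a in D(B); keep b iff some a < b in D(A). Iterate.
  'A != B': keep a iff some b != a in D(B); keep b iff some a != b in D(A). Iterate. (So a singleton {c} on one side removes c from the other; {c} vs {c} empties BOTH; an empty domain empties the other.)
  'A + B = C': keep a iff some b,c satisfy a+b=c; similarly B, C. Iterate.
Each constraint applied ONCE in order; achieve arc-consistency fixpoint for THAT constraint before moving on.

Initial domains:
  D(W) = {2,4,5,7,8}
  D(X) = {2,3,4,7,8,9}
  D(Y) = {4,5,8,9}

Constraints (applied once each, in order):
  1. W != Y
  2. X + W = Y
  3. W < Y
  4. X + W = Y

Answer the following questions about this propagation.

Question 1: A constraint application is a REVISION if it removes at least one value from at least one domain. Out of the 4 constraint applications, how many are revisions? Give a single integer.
Answer: 1

Derivation:
Constraint 1 (W != Y) on D(W)={2,4,5,7,8} D(Y)={4,5,8,9}: no change => not a revision
Constraint 2 (X + W = Y) on D(X)={2,3,4,7,8,9} D(W)={2,4,5,7,8} D(Y)={4,5,8,9}: X {2,3,4,7,8,9}->{2,3,4,7}; W {2,4,5,7,8}->{2,4,5,7} => REVISION
Constraint 3 (W < Y) on D(W)={2,4,5,7} D(Y)={4,5,8,9}: no change => not a revision
Constraint 4 (X + W = Y) on D(X)={2,3,4,7} D(W)={2,4,5,7} D(Y)={4,5,8,9}: no change => not a revision
Total revisions = 1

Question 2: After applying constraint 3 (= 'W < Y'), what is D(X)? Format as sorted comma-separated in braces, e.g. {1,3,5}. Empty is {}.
Constraint 1 (W != Y) on D(W)={2,4,5,7,8} D(Y)={4,5,8,9}: no change
Constraint 2 (X + W = Y) on D(X)={2,3,4,7,8,9} D(W)={2,4,5,7,8} D(Y)={4,5,8,9}: X {2,3,4,7,8,9}->{2,3,4,7}; W {2,4,5,7,8}->{2,4,5,7}
Constraint 3 (W < Y) on D(W)={2,4,5,7} D(Y)={4,5,8,9}: no change
So after constraint 3: D(X) = {2,3,4,7}

Answer: {2,3,4,7}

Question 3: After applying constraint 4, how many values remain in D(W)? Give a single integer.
Answer: 4

Derivation:
Constraint 1 (W != Y) on D(W)={2,4,5,7,8} D(Y)={4,5,8,9}: no change
Constraint 2 (X + W = Y) on D(X)={2,3,4,7,8,9} D(W)={2,4,5,7,8} D(Y)={4,5,8,9}: X {2,3,4,7,8,9}->{2,3,4,7}; W {2,4,5,7,8}->{2,4,5,7}
Constraint 3 (W < Y) on D(W)={2,4,5,7} D(Y)={4,5,8,9}: no change
Constraint 4 (X + W = Y) on D(X)={2,3,4,7} D(W)={2,4,5,7} D(Y)={4,5,8,9}: no change
So after constraint 4: D(W)={2,4,5,7}, size = 4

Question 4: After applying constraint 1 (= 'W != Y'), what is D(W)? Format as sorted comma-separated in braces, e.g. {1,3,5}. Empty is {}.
Answer: {2,4,5,7,8}

Derivation:
Constraint 1 (W != Y) on D(W)={2,4,5,7,8} D(Y)={4,5,8,9}: no change
So after constraint 1: D(W) = {2,4,5,7,8}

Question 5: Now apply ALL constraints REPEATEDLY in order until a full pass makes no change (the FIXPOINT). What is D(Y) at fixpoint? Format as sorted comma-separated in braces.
Answer: {4,5,8,9}

Derivation:
pass 0 (initial): D(Y)={4,5,8,9}
pass 1: W {2,4,5,7,8}->{2,4,5,7}; X {2,3,4,7,8,9}->{2,3,4,7}
pass 2: no change
Fixpoint after 2 passes: D(Y) = {4,5,8,9}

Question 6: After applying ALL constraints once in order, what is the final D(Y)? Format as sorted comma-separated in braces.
Answer: {4,5,8,9}

Derivation:
Constraint 1 (W != Y) on D(W)={2,4,5,7,8} D(Y)={4,5,8,9}: no change
Constraint 2 (X + W = Y) on D(X)={2,3,4,7,8,9} D(W)={2,4,5,7,8} D(Y)={4,5,8,9}: X {2,3,4,7,8,9}->{2,3,4,7}; W {2,4,5,7,8}->{2,4,5,7}
Constraint 3 (W < Y) on D(W)={2,4,5,7} D(Y)={4,5,8,9}: no change
Constraint 4 (X + W = Y) on D(X)={2,3,4,7} D(W)={2,4,5,7} D(Y)={4,5,8,9}: no change
So after all 4 constraints: D(Y) = {4,5,8,9}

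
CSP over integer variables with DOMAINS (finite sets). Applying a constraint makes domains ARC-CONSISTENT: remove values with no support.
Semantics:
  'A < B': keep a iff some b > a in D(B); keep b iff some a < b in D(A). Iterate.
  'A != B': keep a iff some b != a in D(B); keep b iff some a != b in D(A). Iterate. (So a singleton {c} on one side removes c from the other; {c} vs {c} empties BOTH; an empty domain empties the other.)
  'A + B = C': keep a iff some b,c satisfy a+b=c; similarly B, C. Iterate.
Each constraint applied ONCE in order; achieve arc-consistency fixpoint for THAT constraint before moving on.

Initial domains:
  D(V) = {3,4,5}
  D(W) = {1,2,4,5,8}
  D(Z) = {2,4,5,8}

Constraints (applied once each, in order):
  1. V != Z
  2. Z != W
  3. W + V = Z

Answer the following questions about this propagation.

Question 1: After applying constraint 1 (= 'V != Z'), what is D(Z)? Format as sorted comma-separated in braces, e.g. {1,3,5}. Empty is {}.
Constraint 1 (V != Z) on D(V)={3,4,5} D(Z)={2,4,5,8}: no change
So after constraint 1: D(Z) = {2,4,5,8}

Answer: {2,4,5,8}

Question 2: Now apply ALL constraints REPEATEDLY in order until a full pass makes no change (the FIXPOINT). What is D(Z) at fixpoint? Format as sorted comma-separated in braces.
Answer: {4,5,8}

Derivation:
pass 0 (initial): D(Z)={2,4,5,8}
pass 1: V {3,4,5}->{3,4}; W {1,2,4,5,8}->{1,2,4,5}; Z {2,4,5,8}->{4,5,8}
pass 2: no change
Fixpoint after 2 passes: D(Z) = {4,5,8}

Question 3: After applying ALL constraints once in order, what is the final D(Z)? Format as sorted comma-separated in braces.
Answer: {4,5,8}

Derivation:
Constraint 1 (V != Z) on D(V)={3,4,5} D(Z)={2,4,5,8}: no change
Constraint 2 (Z != W) on D(Z)={2,4,5,8} D(W)={1,2,4,5,8}: no change
Constraint 3 (W + V = Z) on D(W)={1,2,4,5,8} D(V)={3,4,5} D(Z)={2,4,5,8}: W {1,2,4,5,8}->{1,2,4,5}; V {3,4,5}->{3,4}; Z {2,4,5,8}->{4,5,8}
So after all 3 constraints: D(Z) = {4,5,8}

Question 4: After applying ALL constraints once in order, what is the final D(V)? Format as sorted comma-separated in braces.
Answer: {3,4}

Derivation:
Constraint 1 (V != Z) on D(V)={3,4,5} D(Z)={2,4,5,8}: no change
Constraint 2 (Z != W) on D(Z)={2,4,5,8} D(W)={1,2,4,5,8}: no change
Constraint 3 (W + V = Z) on D(W)={1,2,4,5,8} D(V)={3,4,5} D(Z)={2,4,5,8}: W {1,2,4,5,8}->{1,2,4,5}; V {3,4,5}->{3,4}; Z {2,4,5,8}->{4,5,8}
So after all 3 constraints: D(V) = {3,4}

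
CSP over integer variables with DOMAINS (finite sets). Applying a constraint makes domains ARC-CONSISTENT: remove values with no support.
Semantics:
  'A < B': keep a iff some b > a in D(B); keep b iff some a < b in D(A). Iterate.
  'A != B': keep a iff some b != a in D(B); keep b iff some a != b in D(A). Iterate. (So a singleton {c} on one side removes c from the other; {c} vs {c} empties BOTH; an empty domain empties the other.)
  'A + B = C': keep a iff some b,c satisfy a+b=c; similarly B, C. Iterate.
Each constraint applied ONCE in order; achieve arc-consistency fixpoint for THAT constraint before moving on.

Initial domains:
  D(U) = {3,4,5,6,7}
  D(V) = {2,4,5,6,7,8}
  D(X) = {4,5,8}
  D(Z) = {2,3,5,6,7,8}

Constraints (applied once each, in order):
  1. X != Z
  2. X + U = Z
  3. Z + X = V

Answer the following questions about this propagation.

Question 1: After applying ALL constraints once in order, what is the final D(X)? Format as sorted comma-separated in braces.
Constraint 1 (X != Z) on D(X)={4,5,8} D(Z)={2,3,5,6,7,8}: no change
Constraint 2 (X + U = Z) on D(X)={4,5,8} D(U)={3,4,5,6,7} D(Z)={2,3,5,6,7,8}: X {4,5,8}->{4,5}; U {3,4,5,6,7}->{3,4}; Z {2,3,5,6,7,8}->{7,8}
Constraint 3 (Z + X = V) on D(Z)={7,8} D(X)={4,5} D(V)={2,4,5,6,7,8}: Z {7,8}->{}; X {4,5}->{}; V {2,4,5,6,7,8}->{}
So after all 3 constraints: D(X) = {}

Answer: {}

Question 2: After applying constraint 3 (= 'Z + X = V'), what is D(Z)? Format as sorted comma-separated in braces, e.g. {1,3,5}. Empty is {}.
Answer: {}

Derivation:
Constraint 1 (X != Z) on D(X)={4,5,8} D(Z)={2,3,5,6,7,8}: no change
Constraint 2 (X + U = Z) on D(X)={4,5,8} D(U)={3,4,5,6,7} D(Z)={2,3,5,6,7,8}: X {4,5,8}->{4,5}; U {3,4,5,6,7}->{3,4}; Z {2,3,5,6,7,8}->{7,8}
Constraint 3 (Z + X = V) on D(Z)={7,8} D(X)={4,5} D(V)={2,4,5,6,7,8}: Z {7,8}->{}; X {4,5}->{}; V {2,4,5,6,7,8}->{}
So after constraint 3: D(Z) = {}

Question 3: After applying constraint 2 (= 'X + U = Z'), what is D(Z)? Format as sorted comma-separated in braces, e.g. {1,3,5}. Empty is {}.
Answer: {7,8}

Derivation:
Constraint 1 (X != Z) on D(X)={4,5,8} D(Z)={2,3,5,6,7,8}: no change
Constraint 2 (X + U = Z) on D(X)={4,5,8} D(U)={3,4,5,6,7} D(Z)={2,3,5,6,7,8}: X {4,5,8}->{4,5}; U {3,4,5,6,7}->{3,4}; Z {2,3,5,6,7,8}->{7,8}
So after constraint 2: D(Z) = {7,8}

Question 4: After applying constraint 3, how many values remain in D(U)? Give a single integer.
Answer: 2

Derivation:
Constraint 1 (X != Z) on D(X)={4,5,8} D(Z)={2,3,5,6,7,8}: no change
Constraint 2 (X + U = Z) on D(X)={4,5,8} D(U)={3,4,5,6,7} D(Z)={2,3,5,6,7,8}: X {4,5,8}->{4,5}; U {3,4,5,6,7}->{3,4}; Z {2,3,5,6,7,8}->{7,8}
Constraint 3 (Z + X = V) on D(Z)={7,8} D(X)={4,5} D(V)={2,4,5,6,7,8}: Z {7,8}->{}; X {4,5}->{}; V {2,4,5,6,7,8}->{}
So after constraint 3: D(U)={3,4}, size = 2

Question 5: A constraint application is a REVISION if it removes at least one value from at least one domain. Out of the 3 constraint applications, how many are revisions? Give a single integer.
Answer: 2

Derivation:
Constraint 1 (X != Z) on D(X)={4,5,8} D(Z)={2,3,5,6,7,8}: no change => not a revision
Constraint 2 (X + U = Z) on D(X)={4,5,8} D(U)={3,4,5,6,7} D(Z)={2,3,5,6,7,8}: X {4,5,8}->{4,5}; U {3,4,5,6,7}->{3,4}; Z {2,3,5,6,7,8}->{7,8} => REVISION
Constraint 3 (Z + X = V) on D(Z)={7,8} D(X)={4,5} D(V)={2,4,5,6,7,8}: Z {7,8}->{}; X {4,5}->{}; V {2,4,5,6,7,8}->{} => REVISION
Total revisions = 2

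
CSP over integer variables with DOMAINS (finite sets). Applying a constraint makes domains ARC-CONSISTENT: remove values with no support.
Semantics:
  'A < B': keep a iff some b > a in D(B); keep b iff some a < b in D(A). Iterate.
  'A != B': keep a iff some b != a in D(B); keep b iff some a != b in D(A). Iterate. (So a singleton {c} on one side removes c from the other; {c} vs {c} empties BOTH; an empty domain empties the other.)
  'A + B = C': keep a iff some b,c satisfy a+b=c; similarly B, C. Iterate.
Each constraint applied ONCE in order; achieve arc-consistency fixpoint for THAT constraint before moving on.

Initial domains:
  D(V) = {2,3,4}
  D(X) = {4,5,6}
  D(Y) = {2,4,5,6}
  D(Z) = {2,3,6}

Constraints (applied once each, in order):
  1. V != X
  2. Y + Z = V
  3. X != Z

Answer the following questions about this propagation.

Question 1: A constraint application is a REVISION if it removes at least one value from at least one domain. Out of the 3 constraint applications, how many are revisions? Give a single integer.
Constraint 1 (V != X) on D(V)={2,3,4} D(X)={4,5,6}: no change => not a revision
Constraint 2 (Y + Z = V) on D(Y)={2,4,5,6} D(Z)={2,3,6} D(V)={2,3,4}: Y {2,4,5,6}->{2}; Z {2,3,6}->{2}; V {2,3,4}->{4} => REVISION
Constraint 3 (X != Z) on D(X)={4,5,6} D(Z)={2}: no change => not a revision
Total revisions = 1

Answer: 1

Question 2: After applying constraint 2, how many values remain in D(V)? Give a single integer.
Constraint 1 (V != X) on D(V)={2,3,4} D(X)={4,5,6}: no change
Constraint 2 (Y + Z = V) on D(Y)={2,4,5,6} D(Z)={2,3,6} D(V)={2,3,4}: Y {2,4,5,6}->{2}; Z {2,3,6}->{2}; V {2,3,4}->{4}
So after constraint 2: D(V)={4}, size = 1

Answer: 1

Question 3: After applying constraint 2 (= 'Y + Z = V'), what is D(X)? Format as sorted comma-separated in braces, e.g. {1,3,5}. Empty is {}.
Constraint 1 (V != X) on D(V)={2,3,4} D(X)={4,5,6}: no change
Constraint 2 (Y + Z = V) on D(Y)={2,4,5,6} D(Z)={2,3,6} D(V)={2,3,4}: Y {2,4,5,6}->{2}; Z {2,3,6}->{2}; V {2,3,4}->{4}
So after constraint 2: D(X) = {4,5,6}

Answer: {4,5,6}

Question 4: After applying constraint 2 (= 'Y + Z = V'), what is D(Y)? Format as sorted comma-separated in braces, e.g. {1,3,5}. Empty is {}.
Constraint 1 (V != X) on D(V)={2,3,4} D(X)={4,5,6}: no change
Constraint 2 (Y + Z = V) on D(Y)={2,4,5,6} D(Z)={2,3,6} D(V)={2,3,4}: Y {2,4,5,6}->{2}; Z {2,3,6}->{2}; V {2,3,4}->{4}
So after constraint 2: D(Y) = {2}

Answer: {2}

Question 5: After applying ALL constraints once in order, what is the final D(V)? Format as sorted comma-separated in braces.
Answer: {4}

Derivation:
Constraint 1 (V != X) on D(V)={2,3,4} D(X)={4,5,6}: no change
Constraint 2 (Y + Z = V) on D(Y)={2,4,5,6} D(Z)={2,3,6} D(V)={2,3,4}: Y {2,4,5,6}->{2}; Z {2,3,6}->{2}; V {2,3,4}->{4}
Constraint 3 (X != Z) on D(X)={4,5,6} D(Z)={2}: no change
So after all 3 constraints: D(V) = {4}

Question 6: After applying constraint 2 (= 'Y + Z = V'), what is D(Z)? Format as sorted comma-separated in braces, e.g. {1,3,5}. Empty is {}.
Answer: {2}

Derivation:
Constraint 1 (V != X) on D(V)={2,3,4} D(X)={4,5,6}: no change
Constraint 2 (Y + Z = V) on D(Y)={2,4,5,6} D(Z)={2,3,6} D(V)={2,3,4}: Y {2,4,5,6}->{2}; Z {2,3,6}->{2}; V {2,3,4}->{4}
So after constraint 2: D(Z) = {2}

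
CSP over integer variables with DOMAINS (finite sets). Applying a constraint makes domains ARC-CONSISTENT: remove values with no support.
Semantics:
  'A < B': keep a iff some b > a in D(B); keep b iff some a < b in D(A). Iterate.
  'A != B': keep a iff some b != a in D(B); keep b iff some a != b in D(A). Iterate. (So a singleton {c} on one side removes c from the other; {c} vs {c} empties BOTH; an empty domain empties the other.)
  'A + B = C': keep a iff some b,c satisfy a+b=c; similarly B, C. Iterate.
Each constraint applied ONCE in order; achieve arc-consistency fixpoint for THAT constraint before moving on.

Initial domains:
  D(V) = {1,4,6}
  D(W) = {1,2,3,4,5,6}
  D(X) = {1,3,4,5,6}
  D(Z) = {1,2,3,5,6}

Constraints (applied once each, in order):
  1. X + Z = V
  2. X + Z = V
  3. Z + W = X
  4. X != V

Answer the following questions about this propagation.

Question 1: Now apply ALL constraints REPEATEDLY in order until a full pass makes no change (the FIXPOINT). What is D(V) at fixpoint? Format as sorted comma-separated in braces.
Answer: {4,6}

Derivation:
pass 0 (initial): D(V)={1,4,6}
pass 1: V {1,4,6}->{4,6}; W {1,2,3,4,5,6}->{1,2,3,4}; X {1,3,4,5,6}->{3,4,5}; Z {1,2,3,5,6}->{1,2,3}
pass 2: no change
Fixpoint after 2 passes: D(V) = {4,6}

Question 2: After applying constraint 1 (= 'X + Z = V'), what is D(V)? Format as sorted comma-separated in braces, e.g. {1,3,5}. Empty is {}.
Answer: {4,6}

Derivation:
Constraint 1 (X + Z = V) on D(X)={1,3,4,5,6} D(Z)={1,2,3,5,6} D(V)={1,4,6}: X {1,3,4,5,6}->{1,3,4,5}; Z {1,2,3,5,6}->{1,2,3,5}; V {1,4,6}->{4,6}
So after constraint 1: D(V) = {4,6}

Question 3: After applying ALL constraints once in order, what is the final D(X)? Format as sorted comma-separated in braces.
Answer: {3,4,5}

Derivation:
Constraint 1 (X + Z = V) on D(X)={1,3,4,5,6} D(Z)={1,2,3,5,6} D(V)={1,4,6}: X {1,3,4,5,6}->{1,3,4,5}; Z {1,2,3,5,6}->{1,2,3,5}; V {1,4,6}->{4,6}
Constraint 2 (X + Z = V) on D(X)={1,3,4,5} D(Z)={1,2,3,5} D(V)={4,6}: no change
Constraint 3 (Z + W = X) on D(Z)={1,2,3,5} D(W)={1,2,3,4,5,6} D(X)={1,3,4,5}: Z {1,2,3,5}->{1,2,3}; W {1,2,3,4,5,6}->{1,2,3,4}; X {1,3,4,5}->{3,4,5}
Constraint 4 (X != V) on D(X)={3,4,5} D(V)={4,6}: no change
So after all 4 constraints: D(X) = {3,4,5}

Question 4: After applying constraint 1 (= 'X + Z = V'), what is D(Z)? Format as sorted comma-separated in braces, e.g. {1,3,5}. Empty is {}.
Constraint 1 (X + Z = V) on D(X)={1,3,4,5,6} D(Z)={1,2,3,5,6} D(V)={1,4,6}: X {1,3,4,5,6}->{1,3,4,5}; Z {1,2,3,5,6}->{1,2,3,5}; V {1,4,6}->{4,6}
So after constraint 1: D(Z) = {1,2,3,5}

Answer: {1,2,3,5}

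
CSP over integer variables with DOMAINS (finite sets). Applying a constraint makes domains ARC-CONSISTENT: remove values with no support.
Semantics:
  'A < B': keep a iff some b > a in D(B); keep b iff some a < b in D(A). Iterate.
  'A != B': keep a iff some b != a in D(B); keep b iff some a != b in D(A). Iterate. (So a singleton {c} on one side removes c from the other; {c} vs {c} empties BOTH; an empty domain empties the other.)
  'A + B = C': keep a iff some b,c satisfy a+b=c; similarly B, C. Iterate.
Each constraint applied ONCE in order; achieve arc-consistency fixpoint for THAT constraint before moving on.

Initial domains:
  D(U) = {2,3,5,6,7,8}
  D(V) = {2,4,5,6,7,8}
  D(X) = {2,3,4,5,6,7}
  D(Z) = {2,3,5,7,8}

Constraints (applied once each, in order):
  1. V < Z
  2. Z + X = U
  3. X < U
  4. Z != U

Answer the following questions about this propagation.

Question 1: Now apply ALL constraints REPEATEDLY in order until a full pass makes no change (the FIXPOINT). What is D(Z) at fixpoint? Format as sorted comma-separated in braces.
Answer: {3,5}

Derivation:
pass 0 (initial): D(Z)={2,3,5,7,8}
pass 1: U {2,3,5,6,7,8}->{5,6,7,8}; V {2,4,5,6,7,8}->{2,4,5,6,7}; X {2,3,4,5,6,7}->{2,3,4,5}; Z {2,3,5,7,8}->{3,5}
pass 2: V {2,4,5,6,7}->{2,4}
pass 3: no change
Fixpoint after 3 passes: D(Z) = {3,5}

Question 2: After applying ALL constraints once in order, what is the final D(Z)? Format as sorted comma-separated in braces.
Constraint 1 (V < Z) on D(V)={2,4,5,6,7,8} D(Z)={2,3,5,7,8}: V {2,4,5,6,7,8}->{2,4,5,6,7}; Z {2,3,5,7,8}->{3,5,7,8}
Constraint 2 (Z + X = U) on D(Z)={3,5,7,8} D(X)={2,3,4,5,6,7} D(U)={2,3,5,6,7,8}: Z {3,5,7,8}->{3,5}; X {2,3,4,5,6,7}->{2,3,4,5}; U {2,3,5,6,7,8}->{5,6,7,8}
Constraint 3 (X < U) on D(X)={2,3,4,5} D(U)={5,6,7,8}: no change
Constraint 4 (Z != U) on D(Z)={3,5} D(U)={5,6,7,8}: no change
So after all 4 constraints: D(Z) = {3,5}

Answer: {3,5}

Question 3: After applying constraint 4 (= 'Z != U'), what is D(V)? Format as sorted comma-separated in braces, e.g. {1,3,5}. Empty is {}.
Constraint 1 (V < Z) on D(V)={2,4,5,6,7,8} D(Z)={2,3,5,7,8}: V {2,4,5,6,7,8}->{2,4,5,6,7}; Z {2,3,5,7,8}->{3,5,7,8}
Constraint 2 (Z + X = U) on D(Z)={3,5,7,8} D(X)={2,3,4,5,6,7} D(U)={2,3,5,6,7,8}: Z {3,5,7,8}->{3,5}; X {2,3,4,5,6,7}->{2,3,4,5}; U {2,3,5,6,7,8}->{5,6,7,8}
Constraint 3 (X < U) on D(X)={2,3,4,5} D(U)={5,6,7,8}: no change
Constraint 4 (Z != U) on D(Z)={3,5} D(U)={5,6,7,8}: no change
So after constraint 4: D(V) = {2,4,5,6,7}

Answer: {2,4,5,6,7}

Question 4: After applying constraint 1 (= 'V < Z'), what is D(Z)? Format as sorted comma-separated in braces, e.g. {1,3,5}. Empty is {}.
Answer: {3,5,7,8}

Derivation:
Constraint 1 (V < Z) on D(V)={2,4,5,6,7,8} D(Z)={2,3,5,7,8}: V {2,4,5,6,7,8}->{2,4,5,6,7}; Z {2,3,5,7,8}->{3,5,7,8}
So after constraint 1: D(Z) = {3,5,7,8}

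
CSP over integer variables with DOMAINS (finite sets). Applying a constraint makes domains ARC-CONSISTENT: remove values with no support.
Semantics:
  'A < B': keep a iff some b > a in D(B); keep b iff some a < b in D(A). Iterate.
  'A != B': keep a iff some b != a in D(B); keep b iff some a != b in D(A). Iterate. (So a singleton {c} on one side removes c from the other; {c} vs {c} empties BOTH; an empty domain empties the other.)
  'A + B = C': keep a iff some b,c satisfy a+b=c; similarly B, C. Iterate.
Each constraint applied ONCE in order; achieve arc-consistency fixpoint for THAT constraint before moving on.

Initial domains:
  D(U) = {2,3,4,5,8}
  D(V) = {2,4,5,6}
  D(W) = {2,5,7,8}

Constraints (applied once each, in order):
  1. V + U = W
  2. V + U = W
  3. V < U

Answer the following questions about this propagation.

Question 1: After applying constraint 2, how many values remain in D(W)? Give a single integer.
Answer: 3

Derivation:
Constraint 1 (V + U = W) on D(V)={2,4,5,6} D(U)={2,3,4,5,8} D(W)={2,5,7,8}: U {2,3,4,5,8}->{2,3,4,5}; W {2,5,7,8}->{5,7,8}
Constraint 2 (V + U = W) on D(V)={2,4,5,6} D(U)={2,3,4,5} D(W)={5,7,8}: no change
So after constraint 2: D(W)={5,7,8}, size = 3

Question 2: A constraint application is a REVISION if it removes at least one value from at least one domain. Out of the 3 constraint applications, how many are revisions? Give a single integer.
Answer: 2

Derivation:
Constraint 1 (V + U = W) on D(V)={2,4,5,6} D(U)={2,3,4,5,8} D(W)={2,5,7,8}: U {2,3,4,5,8}->{2,3,4,5}; W {2,5,7,8}->{5,7,8} => REVISION
Constraint 2 (V + U = W) on D(V)={2,4,5,6} D(U)={2,3,4,5} D(W)={5,7,8}: no change => not a revision
Constraint 3 (V < U) on D(V)={2,4,5,6} D(U)={2,3,4,5}: V {2,4,5,6}->{2,4}; U {2,3,4,5}->{3,4,5} => REVISION
Total revisions = 2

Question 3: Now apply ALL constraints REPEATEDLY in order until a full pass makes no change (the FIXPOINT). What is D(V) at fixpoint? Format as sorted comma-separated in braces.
pass 0 (initial): D(V)={2,4,5,6}
pass 1: U {2,3,4,5,8}->{3,4,5}; V {2,4,5,6}->{2,4}; W {2,5,7,8}->{5,7,8}
pass 2: no change
Fixpoint after 2 passes: D(V) = {2,4}

Answer: {2,4}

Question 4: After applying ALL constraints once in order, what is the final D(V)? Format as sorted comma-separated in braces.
Answer: {2,4}

Derivation:
Constraint 1 (V + U = W) on D(V)={2,4,5,6} D(U)={2,3,4,5,8} D(W)={2,5,7,8}: U {2,3,4,5,8}->{2,3,4,5}; W {2,5,7,8}->{5,7,8}
Constraint 2 (V + U = W) on D(V)={2,4,5,6} D(U)={2,3,4,5} D(W)={5,7,8}: no change
Constraint 3 (V < U) on D(V)={2,4,5,6} D(U)={2,3,4,5}: V {2,4,5,6}->{2,4}; U {2,3,4,5}->{3,4,5}
So after all 3 constraints: D(V) = {2,4}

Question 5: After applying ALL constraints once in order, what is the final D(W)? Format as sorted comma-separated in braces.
Answer: {5,7,8}

Derivation:
Constraint 1 (V + U = W) on D(V)={2,4,5,6} D(U)={2,3,4,5,8} D(W)={2,5,7,8}: U {2,3,4,5,8}->{2,3,4,5}; W {2,5,7,8}->{5,7,8}
Constraint 2 (V + U = W) on D(V)={2,4,5,6} D(U)={2,3,4,5} D(W)={5,7,8}: no change
Constraint 3 (V < U) on D(V)={2,4,5,6} D(U)={2,3,4,5}: V {2,4,5,6}->{2,4}; U {2,3,4,5}->{3,4,5}
So after all 3 constraints: D(W) = {5,7,8}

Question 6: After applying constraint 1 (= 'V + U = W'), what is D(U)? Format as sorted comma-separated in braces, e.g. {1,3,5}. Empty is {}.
Constraint 1 (V + U = W) on D(V)={2,4,5,6} D(U)={2,3,4,5,8} D(W)={2,5,7,8}: U {2,3,4,5,8}->{2,3,4,5}; W {2,5,7,8}->{5,7,8}
So after constraint 1: D(U) = {2,3,4,5}

Answer: {2,3,4,5}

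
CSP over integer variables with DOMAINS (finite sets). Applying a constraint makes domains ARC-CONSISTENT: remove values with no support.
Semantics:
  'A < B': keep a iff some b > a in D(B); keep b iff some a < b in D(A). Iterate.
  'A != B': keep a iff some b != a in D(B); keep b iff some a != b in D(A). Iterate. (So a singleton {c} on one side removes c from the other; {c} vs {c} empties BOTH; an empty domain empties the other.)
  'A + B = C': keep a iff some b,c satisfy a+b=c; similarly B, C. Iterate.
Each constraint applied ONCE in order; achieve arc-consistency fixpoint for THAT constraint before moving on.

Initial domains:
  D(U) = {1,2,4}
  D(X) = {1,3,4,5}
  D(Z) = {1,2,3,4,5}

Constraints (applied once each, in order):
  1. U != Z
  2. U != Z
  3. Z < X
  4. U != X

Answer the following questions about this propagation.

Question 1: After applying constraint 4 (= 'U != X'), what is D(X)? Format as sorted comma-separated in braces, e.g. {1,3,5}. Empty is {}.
Constraint 1 (U != Z) on D(U)={1,2,4} D(Z)={1,2,3,4,5}: no change
Constraint 2 (U != Z) on D(U)={1,2,4} D(Z)={1,2,3,4,5}: no change
Constraint 3 (Z < X) on D(Z)={1,2,3,4,5} D(X)={1,3,4,5}: Z {1,2,3,4,5}->{1,2,3,4}; X {1,3,4,5}->{3,4,5}
Constraint 4 (U != X) on D(U)={1,2,4} D(X)={3,4,5}: no change
So after constraint 4: D(X) = {3,4,5}

Answer: {3,4,5}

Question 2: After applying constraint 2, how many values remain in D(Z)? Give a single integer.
Answer: 5

Derivation:
Constraint 1 (U != Z) on D(U)={1,2,4} D(Z)={1,2,3,4,5}: no change
Constraint 2 (U != Z) on D(U)={1,2,4} D(Z)={1,2,3,4,5}: no change
So after constraint 2: D(Z)={1,2,3,4,5}, size = 5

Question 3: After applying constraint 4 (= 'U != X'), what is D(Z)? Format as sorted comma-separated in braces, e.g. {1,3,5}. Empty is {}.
Answer: {1,2,3,4}

Derivation:
Constraint 1 (U != Z) on D(U)={1,2,4} D(Z)={1,2,3,4,5}: no change
Constraint 2 (U != Z) on D(U)={1,2,4} D(Z)={1,2,3,4,5}: no change
Constraint 3 (Z < X) on D(Z)={1,2,3,4,5} D(X)={1,3,4,5}: Z {1,2,3,4,5}->{1,2,3,4}; X {1,3,4,5}->{3,4,5}
Constraint 4 (U != X) on D(U)={1,2,4} D(X)={3,4,5}: no change
So after constraint 4: D(Z) = {1,2,3,4}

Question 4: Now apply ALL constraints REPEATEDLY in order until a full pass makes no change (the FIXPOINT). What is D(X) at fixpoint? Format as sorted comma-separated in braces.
pass 0 (initial): D(X)={1,3,4,5}
pass 1: X {1,3,4,5}->{3,4,5}; Z {1,2,3,4,5}->{1,2,3,4}
pass 2: no change
Fixpoint after 2 passes: D(X) = {3,4,5}

Answer: {3,4,5}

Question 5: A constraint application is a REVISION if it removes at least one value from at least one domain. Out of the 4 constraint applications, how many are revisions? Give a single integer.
Answer: 1

Derivation:
Constraint 1 (U != Z) on D(U)={1,2,4} D(Z)={1,2,3,4,5}: no change => not a revision
Constraint 2 (U != Z) on D(U)={1,2,4} D(Z)={1,2,3,4,5}: no change => not a revision
Constraint 3 (Z < X) on D(Z)={1,2,3,4,5} D(X)={1,3,4,5}: Z {1,2,3,4,5}->{1,2,3,4}; X {1,3,4,5}->{3,4,5} => REVISION
Constraint 4 (U != X) on D(U)={1,2,4} D(X)={3,4,5}: no change => not a revision
Total revisions = 1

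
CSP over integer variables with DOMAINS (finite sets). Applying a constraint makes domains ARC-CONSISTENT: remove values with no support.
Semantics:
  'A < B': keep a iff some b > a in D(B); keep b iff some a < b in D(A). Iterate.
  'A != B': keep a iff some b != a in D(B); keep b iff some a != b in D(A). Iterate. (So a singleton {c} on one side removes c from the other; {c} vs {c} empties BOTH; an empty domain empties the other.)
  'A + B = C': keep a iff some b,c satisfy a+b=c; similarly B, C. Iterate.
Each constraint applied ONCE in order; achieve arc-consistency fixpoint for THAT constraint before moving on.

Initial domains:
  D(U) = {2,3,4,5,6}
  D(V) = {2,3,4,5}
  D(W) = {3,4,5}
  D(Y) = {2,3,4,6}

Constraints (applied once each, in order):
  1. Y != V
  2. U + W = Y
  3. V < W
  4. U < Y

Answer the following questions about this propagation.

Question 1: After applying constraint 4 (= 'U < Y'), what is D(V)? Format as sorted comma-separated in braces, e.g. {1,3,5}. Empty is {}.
Answer: {2,3}

Derivation:
Constraint 1 (Y != V) on D(Y)={2,3,4,6} D(V)={2,3,4,5}: no change
Constraint 2 (U + W = Y) on D(U)={2,3,4,5,6} D(W)={3,4,5} D(Y)={2,3,4,6}: U {2,3,4,5,6}->{2,3}; W {3,4,5}->{3,4}; Y {2,3,4,6}->{6}
Constraint 3 (V < W) on D(V)={2,3,4,5} D(W)={3,4}: V {2,3,4,5}->{2,3}
Constraint 4 (U < Y) on D(U)={2,3} D(Y)={6}: no change
So after constraint 4: D(V) = {2,3}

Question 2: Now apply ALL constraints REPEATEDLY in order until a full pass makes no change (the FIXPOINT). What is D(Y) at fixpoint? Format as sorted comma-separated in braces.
Answer: {6}

Derivation:
pass 0 (initial): D(Y)={2,3,4,6}
pass 1: U {2,3,4,5,6}->{2,3}; V {2,3,4,5}->{2,3}; W {3,4,5}->{3,4}; Y {2,3,4,6}->{6}
pass 2: no change
Fixpoint after 2 passes: D(Y) = {6}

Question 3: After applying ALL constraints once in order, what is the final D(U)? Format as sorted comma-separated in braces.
Constraint 1 (Y != V) on D(Y)={2,3,4,6} D(V)={2,3,4,5}: no change
Constraint 2 (U + W = Y) on D(U)={2,3,4,5,6} D(W)={3,4,5} D(Y)={2,3,4,6}: U {2,3,4,5,6}->{2,3}; W {3,4,5}->{3,4}; Y {2,3,4,6}->{6}
Constraint 3 (V < W) on D(V)={2,3,4,5} D(W)={3,4}: V {2,3,4,5}->{2,3}
Constraint 4 (U < Y) on D(U)={2,3} D(Y)={6}: no change
So after all 4 constraints: D(U) = {2,3}

Answer: {2,3}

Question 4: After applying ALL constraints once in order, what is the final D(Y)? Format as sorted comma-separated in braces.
Answer: {6}

Derivation:
Constraint 1 (Y != V) on D(Y)={2,3,4,6} D(V)={2,3,4,5}: no change
Constraint 2 (U + W = Y) on D(U)={2,3,4,5,6} D(W)={3,4,5} D(Y)={2,3,4,6}: U {2,3,4,5,6}->{2,3}; W {3,4,5}->{3,4}; Y {2,3,4,6}->{6}
Constraint 3 (V < W) on D(V)={2,3,4,5} D(W)={3,4}: V {2,3,4,5}->{2,3}
Constraint 4 (U < Y) on D(U)={2,3} D(Y)={6}: no change
So after all 4 constraints: D(Y) = {6}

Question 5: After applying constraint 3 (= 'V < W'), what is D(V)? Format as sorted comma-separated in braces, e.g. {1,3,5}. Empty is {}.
Answer: {2,3}

Derivation:
Constraint 1 (Y != V) on D(Y)={2,3,4,6} D(V)={2,3,4,5}: no change
Constraint 2 (U + W = Y) on D(U)={2,3,4,5,6} D(W)={3,4,5} D(Y)={2,3,4,6}: U {2,3,4,5,6}->{2,3}; W {3,4,5}->{3,4}; Y {2,3,4,6}->{6}
Constraint 3 (V < W) on D(V)={2,3,4,5} D(W)={3,4}: V {2,3,4,5}->{2,3}
So after constraint 3: D(V) = {2,3}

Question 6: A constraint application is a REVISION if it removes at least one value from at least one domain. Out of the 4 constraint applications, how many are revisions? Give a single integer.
Answer: 2

Derivation:
Constraint 1 (Y != V) on D(Y)={2,3,4,6} D(V)={2,3,4,5}: no change => not a revision
Constraint 2 (U + W = Y) on D(U)={2,3,4,5,6} D(W)={3,4,5} D(Y)={2,3,4,6}: U {2,3,4,5,6}->{2,3}; W {3,4,5}->{3,4}; Y {2,3,4,6}->{6} => REVISION
Constraint 3 (V < W) on D(V)={2,3,4,5} D(W)={3,4}: V {2,3,4,5}->{2,3} => REVISION
Constraint 4 (U < Y) on D(U)={2,3} D(Y)={6}: no change => not a revision
Total revisions = 2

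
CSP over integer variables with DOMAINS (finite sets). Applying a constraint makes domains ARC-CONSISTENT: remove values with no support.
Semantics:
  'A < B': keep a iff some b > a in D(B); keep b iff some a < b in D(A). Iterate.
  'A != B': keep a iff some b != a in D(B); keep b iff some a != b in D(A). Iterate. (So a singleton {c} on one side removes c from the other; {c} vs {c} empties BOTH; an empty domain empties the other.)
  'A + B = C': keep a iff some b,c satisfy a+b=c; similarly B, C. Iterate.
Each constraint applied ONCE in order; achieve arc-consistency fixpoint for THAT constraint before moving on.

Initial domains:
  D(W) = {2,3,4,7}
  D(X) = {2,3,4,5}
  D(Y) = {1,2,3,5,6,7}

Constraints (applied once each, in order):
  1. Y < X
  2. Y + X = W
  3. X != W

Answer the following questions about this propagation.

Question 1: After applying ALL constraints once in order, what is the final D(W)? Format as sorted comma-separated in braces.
Answer: {3,4,7}

Derivation:
Constraint 1 (Y < X) on D(Y)={1,2,3,5,6,7} D(X)={2,3,4,5}: Y {1,2,3,5,6,7}->{1,2,3}
Constraint 2 (Y + X = W) on D(Y)={1,2,3} D(X)={2,3,4,5} D(W)={2,3,4,7}: W {2,3,4,7}->{3,4,7}
Constraint 3 (X != W) on D(X)={2,3,4,5} D(W)={3,4,7}: no change
So after all 3 constraints: D(W) = {3,4,7}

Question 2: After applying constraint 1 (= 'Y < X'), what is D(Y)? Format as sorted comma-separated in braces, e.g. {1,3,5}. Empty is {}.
Constraint 1 (Y < X) on D(Y)={1,2,3,5,6,7} D(X)={2,3,4,5}: Y {1,2,3,5,6,7}->{1,2,3}
So after constraint 1: D(Y) = {1,2,3}

Answer: {1,2,3}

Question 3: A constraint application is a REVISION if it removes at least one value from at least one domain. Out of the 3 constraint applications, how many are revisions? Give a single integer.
Answer: 2

Derivation:
Constraint 1 (Y < X) on D(Y)={1,2,3,5,6,7} D(X)={2,3,4,5}: Y {1,2,3,5,6,7}->{1,2,3} => REVISION
Constraint 2 (Y + X = W) on D(Y)={1,2,3} D(X)={2,3,4,5} D(W)={2,3,4,7}: W {2,3,4,7}->{3,4,7} => REVISION
Constraint 3 (X != W) on D(X)={2,3,4,5} D(W)={3,4,7}: no change => not a revision
Total revisions = 2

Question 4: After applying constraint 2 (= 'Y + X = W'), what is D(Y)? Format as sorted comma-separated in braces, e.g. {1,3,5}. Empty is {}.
Constraint 1 (Y < X) on D(Y)={1,2,3,5,6,7} D(X)={2,3,4,5}: Y {1,2,3,5,6,7}->{1,2,3}
Constraint 2 (Y + X = W) on D(Y)={1,2,3} D(X)={2,3,4,5} D(W)={2,3,4,7}: W {2,3,4,7}->{3,4,7}
So after constraint 2: D(Y) = {1,2,3}

Answer: {1,2,3}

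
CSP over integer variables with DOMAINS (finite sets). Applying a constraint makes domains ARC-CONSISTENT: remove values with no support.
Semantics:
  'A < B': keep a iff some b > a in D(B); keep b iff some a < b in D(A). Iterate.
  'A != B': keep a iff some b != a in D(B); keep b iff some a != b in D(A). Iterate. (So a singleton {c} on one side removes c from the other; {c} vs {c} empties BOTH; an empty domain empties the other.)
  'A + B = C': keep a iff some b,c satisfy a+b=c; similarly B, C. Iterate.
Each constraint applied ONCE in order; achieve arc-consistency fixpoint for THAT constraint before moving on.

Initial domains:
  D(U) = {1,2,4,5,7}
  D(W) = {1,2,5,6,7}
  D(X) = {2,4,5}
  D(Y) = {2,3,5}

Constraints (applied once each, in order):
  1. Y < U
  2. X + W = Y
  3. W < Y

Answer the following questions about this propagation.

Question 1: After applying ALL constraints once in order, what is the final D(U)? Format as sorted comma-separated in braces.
Answer: {4,5,7}

Derivation:
Constraint 1 (Y < U) on D(Y)={2,3,5} D(U)={1,2,4,5,7}: U {1,2,4,5,7}->{4,5,7}
Constraint 2 (X + W = Y) on D(X)={2,4,5} D(W)={1,2,5,6,7} D(Y)={2,3,5}: X {2,4,5}->{2,4}; W {1,2,5,6,7}->{1}; Y {2,3,5}->{3,5}
Constraint 3 (W < Y) on D(W)={1} D(Y)={3,5}: no change
So after all 3 constraints: D(U) = {4,5,7}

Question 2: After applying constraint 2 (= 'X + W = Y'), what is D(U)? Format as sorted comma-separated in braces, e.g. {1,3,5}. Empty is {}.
Constraint 1 (Y < U) on D(Y)={2,3,5} D(U)={1,2,4,5,7}: U {1,2,4,5,7}->{4,5,7}
Constraint 2 (X + W = Y) on D(X)={2,4,5} D(W)={1,2,5,6,7} D(Y)={2,3,5}: X {2,4,5}->{2,4}; W {1,2,5,6,7}->{1}; Y {2,3,5}->{3,5}
So after constraint 2: D(U) = {4,5,7}

Answer: {4,5,7}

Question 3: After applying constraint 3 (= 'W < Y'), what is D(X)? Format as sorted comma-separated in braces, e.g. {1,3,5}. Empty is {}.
Answer: {2,4}

Derivation:
Constraint 1 (Y < U) on D(Y)={2,3,5} D(U)={1,2,4,5,7}: U {1,2,4,5,7}->{4,5,7}
Constraint 2 (X + W = Y) on D(X)={2,4,5} D(W)={1,2,5,6,7} D(Y)={2,3,5}: X {2,4,5}->{2,4}; W {1,2,5,6,7}->{1}; Y {2,3,5}->{3,5}
Constraint 3 (W < Y) on D(W)={1} D(Y)={3,5}: no change
So after constraint 3: D(X) = {2,4}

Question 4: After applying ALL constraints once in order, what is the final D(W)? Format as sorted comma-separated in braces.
Constraint 1 (Y < U) on D(Y)={2,3,5} D(U)={1,2,4,5,7}: U {1,2,4,5,7}->{4,5,7}
Constraint 2 (X + W = Y) on D(X)={2,4,5} D(W)={1,2,5,6,7} D(Y)={2,3,5}: X {2,4,5}->{2,4}; W {1,2,5,6,7}->{1}; Y {2,3,5}->{3,5}
Constraint 3 (W < Y) on D(W)={1} D(Y)={3,5}: no change
So after all 3 constraints: D(W) = {1}

Answer: {1}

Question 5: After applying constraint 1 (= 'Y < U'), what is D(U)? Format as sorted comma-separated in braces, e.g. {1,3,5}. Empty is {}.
Constraint 1 (Y < U) on D(Y)={2,3,5} D(U)={1,2,4,5,7}: U {1,2,4,5,7}->{4,5,7}
So after constraint 1: D(U) = {4,5,7}

Answer: {4,5,7}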